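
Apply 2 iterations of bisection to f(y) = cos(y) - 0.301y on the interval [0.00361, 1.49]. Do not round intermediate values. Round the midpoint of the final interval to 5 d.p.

1.30420

f(0.003610) = 0.998907, f(1.490000) = -0.367782 (opposite signs)
step 1: m = 0.746805, f(m) = 0.509075 > 0 → root in [0.746805, 1.490000]
step 2: m = 1.118402, f(m) = 0.100481 > 0 → root in [1.118402, 1.490000]
Midpoint of [1.118402, 1.490000] = 1.304201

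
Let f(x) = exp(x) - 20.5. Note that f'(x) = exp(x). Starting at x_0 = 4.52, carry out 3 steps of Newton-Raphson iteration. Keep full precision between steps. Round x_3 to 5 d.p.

3.04067

x_0 = 4.520000: f = 71.335598, f' = 91.835598 → x_1 = 4.520000 - (71.335598)/(91.835598) = 3.743225
x_1 = 3.743225: f = 21.733975, f' = 42.233975 → x_2 = 3.743225 - (21.733975)/(42.233975) = 3.228616
x_2 = 3.228616: f = 4.744699, f' = 25.244699 → x_3 = 3.228616 - (4.744699)/(25.244699) = 3.040668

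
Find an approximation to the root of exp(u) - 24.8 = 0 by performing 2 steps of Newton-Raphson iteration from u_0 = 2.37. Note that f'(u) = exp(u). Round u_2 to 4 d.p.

Newton update: u ← u − f(u)/f'(u).
u_0 = 2.370000: f = -14.102608, f' = 10.697392 → u_1 = 2.370000 - (-14.102608)/(10.697392) = 3.688322
u_1 = 3.688322: f = 15.177709, f' = 39.977709 → u_2 = 3.688322 - (15.177709)/(39.977709) = 3.308668

3.3087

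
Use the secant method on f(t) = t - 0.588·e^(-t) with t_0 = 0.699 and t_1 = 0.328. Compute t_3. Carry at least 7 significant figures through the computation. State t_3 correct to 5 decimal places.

0.39583

Secant update: t_(k+1) = t_k − f(t_k)·(t_k − t_(k-1))/(f(t_k) − f(t_(k-1))).
f(t_0) = 0.406716, f(t_1) = -0.095573
t_2 = 0.328000 - (-0.095573)·(0.328000 - 0.699000)/(-0.095573 - (0.406716)) = 0.398592; f(t_2) = 0.003889
t_3 = 0.398592 - (0.003889)·(0.398592 - 0.328000)/(0.003889 - (-0.095573)) = 0.395832; f(t_3) = 0.000038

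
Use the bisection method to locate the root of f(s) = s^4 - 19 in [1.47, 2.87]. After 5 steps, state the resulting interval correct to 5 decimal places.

f(1.470000) = -14.330511, f(2.870000) = 48.846522 (opposite signs)
step 1: m = 2.170000, f(m) = 3.173739 > 0 → root in [1.470000, 2.170000]
step 2: m = 1.820000, f(m) = -8.028006 < 0 → root in [1.820000, 2.170000]
step 3: m = 1.995000, f(m) = -3.159401 < 0 → root in [1.995000, 2.170000]
step 4: m = 2.082500, f(m) = -0.192112 < 0 → root in [2.082500, 2.170000]
step 5: m = 2.126250, f(m) = 1.438890 > 0 → root in [2.082500, 2.126250]

[2.08250, 2.12625]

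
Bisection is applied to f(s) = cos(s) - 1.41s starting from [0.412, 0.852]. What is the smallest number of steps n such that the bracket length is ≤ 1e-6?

Initial width b − a = 0.852 − 0.412 = 0.440000.
After n steps the width is (b−a)/2^n; need (b−a)/2^n ≤ 1e-6.
So n ≥ log₂(0.440000/1e-6) = log₂(440000.0000) ≈ 18.7471.
Hence n = 19.

19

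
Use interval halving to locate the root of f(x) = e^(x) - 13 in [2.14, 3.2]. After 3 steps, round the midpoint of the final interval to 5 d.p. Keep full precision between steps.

f(2.140000) = -4.500562, f(3.200000) = 11.532530 (opposite signs)
step 1: m = 2.670000, f(m) = 1.439969 > 0 → root in [2.140000, 2.670000]
step 2: m = 2.405000, f(m) = -1.921570 < 0 → root in [2.405000, 2.670000]
step 3: m = 2.537500, f(m) = -0.351989 < 0 → root in [2.537500, 2.670000]
Midpoint of [2.537500, 2.670000] = 2.603750

2.60375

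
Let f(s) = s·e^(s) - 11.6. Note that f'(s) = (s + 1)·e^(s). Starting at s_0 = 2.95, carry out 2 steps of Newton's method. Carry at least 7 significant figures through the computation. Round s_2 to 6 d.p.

s_0 = 2.950000: f = 44.762563, f' = 75.468517 → s_1 = 2.950000 - (44.762563)/(75.468517) = 2.356871
s_1 = 2.356871: f = 13.283525, f' = 35.441390 → s_2 = 2.356871 - (13.283525)/(35.441390) = 1.982068

1.982068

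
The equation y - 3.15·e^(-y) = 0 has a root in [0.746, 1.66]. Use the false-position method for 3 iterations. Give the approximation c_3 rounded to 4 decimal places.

f(0.746000) = -0.747918, f(1.660000) = 1.061062
step 1: c = 1.123891, f(c) = 0.100101 > 0 → new bracket [0.746000, 1.123891]
step 2: c = 1.079284, f(c) = 0.008793 > 0 → new bracket [0.746000, 1.079284]
step 3: c = 1.075412, f(c) = 0.000766 > 0 → new bracket [0.746000, 1.075412]

1.0754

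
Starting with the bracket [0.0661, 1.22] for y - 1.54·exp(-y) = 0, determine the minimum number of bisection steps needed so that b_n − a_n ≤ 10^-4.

Initial width b − a = 1.22 − 0.0661 = 1.153900.
After n steps the width is (b−a)/2^n; need (b−a)/2^n ≤ 10^-4.
So n ≥ log₂(1.153900/10^-4) = log₂(11539.0000) ≈ 13.4942.
Hence n = 14.

14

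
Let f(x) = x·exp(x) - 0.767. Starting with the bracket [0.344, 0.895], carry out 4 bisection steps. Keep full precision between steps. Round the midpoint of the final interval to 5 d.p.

0.46453

f(0.344000) = -0.281761, f(0.895000) = 1.423366 (opposite signs)
step 1: m = 0.619500, f(m) = 0.384030 > 0 → root in [0.344000, 0.619500]
step 2: m = 0.481750, f(m) = 0.012907 > 0 → root in [0.344000, 0.481750]
step 3: m = 0.412875, f(m) = -0.143081 < 0 → root in [0.412875, 0.481750]
step 4: m = 0.447313, f(m) = -0.067357 < 0 → root in [0.447313, 0.481750]
Midpoint of [0.447313, 0.481750] = 0.464531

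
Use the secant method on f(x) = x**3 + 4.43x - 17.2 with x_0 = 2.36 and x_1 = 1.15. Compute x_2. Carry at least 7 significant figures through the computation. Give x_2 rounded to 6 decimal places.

Secant update: x_(k+1) = x_k − f(x_k)·(x_k − x_(k-1))/(f(x_k) − f(x_(k-1))).
f(x_0) = 6.399056, f(x_1) = -10.584625
x_2 = 1.150000 - (-10.584625)·(1.150000 - 2.360000)/(-10.584625 - (6.399056)) = 1.904100; f(x_2) = -1.861336

1.904100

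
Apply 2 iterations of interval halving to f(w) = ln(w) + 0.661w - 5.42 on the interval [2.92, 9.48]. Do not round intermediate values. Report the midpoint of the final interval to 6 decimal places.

5.380000

f(2.920000) = -2.418296, f(9.480000) = 3.095464 (opposite signs)
step 1: m = 6.200000, f(m) = 0.502749 > 0 → root in [2.920000, 6.200000]
step 2: m = 4.560000, f(m) = -0.888517 < 0 → root in [4.560000, 6.200000]
Midpoint of [4.560000, 6.200000] = 5.380000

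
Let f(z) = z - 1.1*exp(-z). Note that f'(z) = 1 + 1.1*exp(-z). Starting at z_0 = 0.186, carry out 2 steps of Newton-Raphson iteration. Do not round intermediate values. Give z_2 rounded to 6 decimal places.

Newton update: z ← z − f(z)/f'(z).
z_0 = 0.186000: f = -0.727301, f' = 1.913301 → z_1 = 0.186000 - (-0.727301)/(1.913301) = 0.566129
z_1 = 0.566129: f = -0.058362, f' = 1.624491 → z_2 = 0.566129 - (-0.058362)/(1.624491) = 0.602055

0.602055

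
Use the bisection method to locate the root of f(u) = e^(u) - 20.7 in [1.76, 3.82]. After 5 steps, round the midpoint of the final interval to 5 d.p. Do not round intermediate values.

3.01531

f(1.760000) = -14.887563, f(3.820000) = 24.904208 (opposite signs)
step 1: m = 2.790000, f(m) = -4.418980 < 0 → root in [2.790000, 3.820000]
step 2: m = 3.305000, f(m) = 6.548542 > 0 → root in [2.790000, 3.305000]
step 3: m = 3.047500, f(m) = 0.362622 > 0 → root in [2.790000, 3.047500]
step 4: m = 2.918750, f(m) = -2.181875 < 0 → root in [2.918750, 3.047500]
step 5: m = 2.983125, f(m) = -0.950563 < 0 → root in [2.983125, 3.047500]
Midpoint of [2.983125, 3.047500] = 3.015313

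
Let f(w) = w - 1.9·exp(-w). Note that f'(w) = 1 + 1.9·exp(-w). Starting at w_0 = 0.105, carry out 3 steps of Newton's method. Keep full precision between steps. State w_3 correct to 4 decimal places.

Newton update: w ← w − f(w)/f'(w).
w_0 = 0.105000: f = -1.605617, f' = 2.710617 → w_1 = 0.105000 - (-1.605617)/(2.710617) = 0.697344
w_1 = 0.697344: f = -0.248678, f' = 1.946022 → w_2 = 0.697344 - (-0.248678)/(1.946022) = 0.825132
w_2 = 0.825132: f = -0.007405, f' = 1.832537 → w_3 = 0.825132 - (-0.007405)/(1.832537) = 0.829173

0.8292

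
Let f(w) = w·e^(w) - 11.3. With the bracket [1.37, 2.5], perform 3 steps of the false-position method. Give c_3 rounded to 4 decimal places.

False-position update: c = (a·f(b) − b·f(a))/(f(b) − f(a)); replace the endpoint whose sign matches f(c).
f(1.370000) = -5.908570, f(2.500000) = 19.156235
step 1: c = 1.636377, f(c) = -2.894709 < 0 → new bracket [1.636377, 2.500000]
step 2: c = 1.749748, f(c) = -1.233435 < 0 → new bracket [1.749748, 2.500000]
step 3: c = 1.795133, f(c) = -0.492806 < 0 → new bracket [1.795133, 2.500000]

1.7951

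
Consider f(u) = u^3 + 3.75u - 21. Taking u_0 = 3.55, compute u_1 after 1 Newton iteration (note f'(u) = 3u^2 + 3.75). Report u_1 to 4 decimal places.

u_0 = 3.550000: f = 37.051375, f' = 41.557500 → u_1 = 3.550000 - (37.051375)/(41.557500) = 2.658431

2.6584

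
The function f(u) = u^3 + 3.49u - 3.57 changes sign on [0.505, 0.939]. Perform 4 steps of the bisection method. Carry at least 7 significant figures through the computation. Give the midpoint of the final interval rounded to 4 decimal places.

f(0.505000) = -1.678762, f(0.939000) = 0.535046 (opposite signs)
step 1: m = 0.722000, f(m) = -0.673853 < 0 → root in [0.722000, 0.939000]
step 2: m = 0.830500, f(m) = -0.098734 < 0 → root in [0.830500, 0.939000]
step 3: m = 0.884750, f(m) = 0.210344 > 0 → root in [0.830500, 0.884750]
step 4: m = 0.857625, f(m) = 0.053912 > 0 → root in [0.830500, 0.857625]
Midpoint of [0.830500, 0.857625] = 0.844062

0.8441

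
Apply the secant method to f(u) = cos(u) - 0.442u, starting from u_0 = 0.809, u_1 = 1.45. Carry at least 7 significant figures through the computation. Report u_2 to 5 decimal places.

f(u_0) = 0.332644, f(u_1) = -0.520397
u_2 = 1.450000 - (-0.520397)·(1.450000 - 0.809000)/(-0.520397 - (0.332644)) = 1.058959; f(u_2) = 0.021721

1.05896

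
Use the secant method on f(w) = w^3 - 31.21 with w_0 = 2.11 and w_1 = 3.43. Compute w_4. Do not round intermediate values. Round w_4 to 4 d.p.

f(w_0) = -21.816069, f(w_1) = 9.143607
w_2 = 3.430000 - (9.143607)·(3.430000 - 2.110000)/(9.143607 - (-21.816069)) = 3.040152; f(w_2) = -3.111316
w_3 = 3.040152 - (-3.111316)·(3.040152 - 3.430000)/(-3.111316 - (9.143607)) = 3.139128; f(w_3) = -0.276644
w_4 = 3.139128 - (-0.276644)·(3.139128 - 3.040152)/(-0.276644 - (-3.111316)) = 3.148787; f(w_4) = 0.009788

3.1488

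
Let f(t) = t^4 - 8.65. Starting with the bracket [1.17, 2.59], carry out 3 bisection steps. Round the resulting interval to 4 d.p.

f(1.170000) = -6.776113, f(2.590000) = 36.348606 (opposite signs)
step 1: m = 1.880000, f(m) = 3.841983 > 0 → root in [1.170000, 1.880000]
step 2: m = 1.525000, f(m) = -3.241468 < 0 → root in [1.525000, 1.880000]
step 3: m = 1.702500, f(m) = -0.248662 < 0 → root in [1.702500, 1.880000]

[1.7025, 1.8800]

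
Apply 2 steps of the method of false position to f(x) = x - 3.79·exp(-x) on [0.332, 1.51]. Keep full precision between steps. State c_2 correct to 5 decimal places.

f(0.332000) = -2.387277, f(1.510000) = 0.672751
step 1: c = 1.251015, f(c) = 0.166264 > 0 → new bracket [0.332000, 1.251015]
step 2: c = 1.191177, f(c) = 0.039535 > 0 → new bracket [0.332000, 1.191177]

1.19118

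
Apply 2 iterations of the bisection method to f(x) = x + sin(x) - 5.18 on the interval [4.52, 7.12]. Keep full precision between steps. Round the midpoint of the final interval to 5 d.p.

f(4.520000) = -1.641550, f(7.120000) = 2.682513 (opposite signs)
step 1: m = 5.820000, f(m) = 0.193200 > 0 → root in [4.520000, 5.820000]
step 2: m = 5.170000, f(m) = -0.907111 < 0 → root in [5.170000, 5.820000]
Midpoint of [5.170000, 5.820000] = 5.495000

5.49500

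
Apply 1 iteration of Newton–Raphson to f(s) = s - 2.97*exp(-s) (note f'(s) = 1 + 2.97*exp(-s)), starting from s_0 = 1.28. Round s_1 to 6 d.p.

1.031212

s_0 = 1.280000: f = 0.454229, f' = 1.825771 → s_1 = 1.280000 - (0.454229)/(1.825771) = 1.031212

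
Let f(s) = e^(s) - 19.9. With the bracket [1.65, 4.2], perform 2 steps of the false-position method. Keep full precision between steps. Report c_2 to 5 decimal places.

f(1.650000) = -14.693020, f(4.200000) = 46.786331
step 1: c = 2.259427, f(c) = -10.322396 < 0 → new bracket [2.259427, 4.200000]
step 2: c = 2.610186, f(c) = -6.298424 < 0 → new bracket [2.610186, 4.200000]

2.61019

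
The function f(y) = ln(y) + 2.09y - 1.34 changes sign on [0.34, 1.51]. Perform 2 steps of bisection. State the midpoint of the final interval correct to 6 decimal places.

f(0.340000) = -1.708210, f(1.510000) = 2.228010 (opposite signs)
step 1: m = 0.925000, f(m) = 0.515288 > 0 → root in [0.340000, 0.925000]
step 2: m = 0.632500, f(m) = -0.476150 < 0 → root in [0.632500, 0.925000]
Midpoint of [0.632500, 0.925000] = 0.778750

0.778750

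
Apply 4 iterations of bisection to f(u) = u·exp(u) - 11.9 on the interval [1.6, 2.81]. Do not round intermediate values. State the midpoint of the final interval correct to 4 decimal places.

f(1.600000) = -3.975148, f(2.810000) = 34.773870 (opposite signs)
step 1: m = 2.205000, f(m) = 8.099905 > 0 → root in [1.600000, 2.205000]
step 2: m = 1.902500, f(m) = 0.851754 > 0 → root in [1.600000, 1.902500]
step 3: m = 1.751250, f(m) = -1.809647 < 0 → root in [1.751250, 1.902500]
step 4: m = 1.826875, f(m) = -0.547002 < 0 → root in [1.826875, 1.902500]
Midpoint of [1.826875, 1.902500] = 1.864688

1.8647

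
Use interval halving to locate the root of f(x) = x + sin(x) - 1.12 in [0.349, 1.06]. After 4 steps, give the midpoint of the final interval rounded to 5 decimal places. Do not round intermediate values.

0.59341

f(0.349000) = -0.429042, f(1.060000) = 0.812355 (opposite signs)
step 1: m = 0.704500, f(m) = 0.232153 > 0 → root in [0.349000, 0.704500]
step 2: m = 0.526750, f(m) = -0.090523 < 0 → root in [0.526750, 0.704500]
step 3: m = 0.615625, f(m) = 0.073094 > 0 → root in [0.526750, 0.615625]
step 4: m = 0.571188, f(m) = -0.008181 < 0 → root in [0.571188, 0.615625]
Midpoint of [0.571188, 0.615625] = 0.593406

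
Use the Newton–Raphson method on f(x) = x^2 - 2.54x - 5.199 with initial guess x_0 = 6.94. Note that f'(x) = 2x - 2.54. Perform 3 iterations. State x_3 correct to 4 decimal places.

x_0 = 6.940000: f = 25.337000, f' = 11.340000 → x_1 = 6.940000 - (25.337000)/(11.340000) = 4.705697
x_1 = 4.705697: f = 4.992111, f' = 6.871393 → x_2 = 4.705697 - (4.992111)/(6.871393) = 3.979190
x_2 = 3.979190: f = 0.527812, f' = 5.418380 → x_3 = 3.979190 - (0.527812)/(5.418380) = 3.881779

3.8818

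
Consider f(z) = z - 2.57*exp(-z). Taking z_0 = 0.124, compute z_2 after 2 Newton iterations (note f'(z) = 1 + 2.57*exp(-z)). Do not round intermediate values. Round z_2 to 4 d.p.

z_0 = 0.124000: f = -2.146286, f' = 3.270286 → z_1 = 0.124000 - (-2.146286)/(3.270286) = 0.780299
z_1 = 0.780299: f = -0.397452, f' = 2.177751 → z_2 = 0.780299 - (-0.397452)/(2.177751) = 0.962805

0.9628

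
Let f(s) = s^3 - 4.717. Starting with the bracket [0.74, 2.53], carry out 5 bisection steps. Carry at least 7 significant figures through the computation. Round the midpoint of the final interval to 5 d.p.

1.66297

f(0.740000) = -4.311776, f(2.530000) = 11.477277 (opposite signs)
step 1: m = 1.635000, f(m) = -0.346277 < 0 → root in [1.635000, 2.530000]
step 2: m = 2.082500, f(m) = 4.314399 > 0 → root in [1.635000, 2.082500]
step 3: m = 1.858750, f(m) = 1.704891 > 0 → root in [1.635000, 1.858750]
step 4: m = 1.746875, f(m) = 0.613715 > 0 → root in [1.635000, 1.746875]
step 5: m = 1.690937, f(m) = 0.117846 > 0 → root in [1.635000, 1.690937]
Midpoint of [1.635000, 1.690937] = 1.662969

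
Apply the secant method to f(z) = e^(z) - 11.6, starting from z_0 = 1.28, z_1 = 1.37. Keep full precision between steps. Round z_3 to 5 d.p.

1.96518

f(z_0) = -8.003360, f(z_1) = -7.664649
z_2 = 1.370000 - (-7.664649)·(1.370000 - 1.280000)/(-7.664649 - (-8.003360)) = 3.406599; f(z_2) = 18.562488
z_3 = 3.406599 - (18.562488)·(3.406599 - 1.370000)/(18.562488 - (-7.664649)) = 1.965178; f(z_3) = -4.463817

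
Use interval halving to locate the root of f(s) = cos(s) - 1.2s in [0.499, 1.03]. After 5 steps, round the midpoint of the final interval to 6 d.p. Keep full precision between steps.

f(0.499000) = 0.279262, f(1.030000) = -0.721181 (opposite signs)
step 1: m = 0.764500, f(m) = -0.195671 < 0 → root in [0.499000, 0.764500]
step 2: m = 0.631750, f(m) = 0.048895 > 0 → root in [0.631750, 0.764500]
step 3: m = 0.698125, f(m) = -0.071701 < 0 → root in [0.631750, 0.698125]
step 4: m = 0.664937, f(m) = -0.010970 < 0 → root in [0.631750, 0.664937]
step 5: m = 0.648344, f(m) = 0.019073 > 0 → root in [0.648344, 0.664937]
Midpoint of [0.648344, 0.664937] = 0.656641

0.656641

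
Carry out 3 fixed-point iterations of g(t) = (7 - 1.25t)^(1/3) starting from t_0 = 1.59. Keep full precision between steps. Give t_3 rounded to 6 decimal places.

t_1 = g(1.590000) = 1.711400
t_2 = g(1.711400) = 1.693952
t_3 = g(1.693952) = 1.696482

1.696482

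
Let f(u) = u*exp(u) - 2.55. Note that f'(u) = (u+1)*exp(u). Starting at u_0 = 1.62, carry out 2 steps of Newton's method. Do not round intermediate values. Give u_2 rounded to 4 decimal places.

1.0020

u_0 = 1.620000: f = 5.636006, f' = 13.239097 → u_1 = 1.620000 - (5.636006)/(13.239097) = 1.194291
u_1 = 1.194291: f = 1.392611, f' = 7.243826 → u_2 = 1.194291 - (1.392611)/(7.243826) = 1.002043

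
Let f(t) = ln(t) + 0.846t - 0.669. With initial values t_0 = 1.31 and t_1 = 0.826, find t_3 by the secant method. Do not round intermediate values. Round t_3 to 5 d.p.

0.90687

Secant update: t_(k+1) = t_k − f(t_k)·(t_k − t_(k-1))/(f(t_k) − f(t_(k-1))).
f(t_0) = 0.709287, f(t_1) = -0.161365
t_2 = 0.826000 - (-0.161365)·(0.826000 - 1.310000)/(-0.161365 - (0.709287)) = 0.915703; f(t_2) = 0.017622
t_3 = 0.915703 - (0.017622)·(0.915703 - 0.826000)/(0.017622 - (-0.161365)) = 0.906872; f(t_3) = 0.000459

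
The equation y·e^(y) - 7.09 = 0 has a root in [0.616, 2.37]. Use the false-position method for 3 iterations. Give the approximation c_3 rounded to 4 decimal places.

1.4156

f(0.616000) = -5.949472, f(2.370000) = 18.262820
step 1: c = 1.046995, f(c) = -4.107032 < 0 → new bracket [1.046995, 2.370000]
step 2: c = 1.289894, f(c) = -2.404585 < 0 → new bracket [1.289894, 2.370000]
step 3: c = 1.415561, f(c) = -1.259592 < 0 → new bracket [1.415561, 2.370000]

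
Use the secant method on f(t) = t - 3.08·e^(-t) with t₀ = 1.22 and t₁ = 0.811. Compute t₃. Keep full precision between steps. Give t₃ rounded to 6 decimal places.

Secant update: t_(k+1) = t_k − f(t_k)·(t_k − t_(k-1))/(f(t_k) − f(t_(k-1))).
f(t_0) = 0.310691, f(t_1) = -0.557793
t_2 = 0.811000 - (-0.557793)·(0.811000 - 1.220000)/(-0.557793 - (0.310691)) = 1.073685; f(t_2) = 0.021104
t_3 = 1.073685 - (0.021104)·(1.073685 - 0.811000)/(0.021104 - (-0.557793)) = 1.064108; f(t_3) = 0.001399

1.064108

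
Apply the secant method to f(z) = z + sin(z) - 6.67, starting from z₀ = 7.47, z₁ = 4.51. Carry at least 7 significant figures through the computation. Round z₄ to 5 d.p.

f(z_0) = 1.727180, f(z_1) = -3.139589
z_2 = 4.510000 - (-3.139589)·(4.510000 - 7.470000)/(-3.139589 - (1.727180)) = 6.419518; f(z_2) = -0.114571
z_3 = 6.419518 - (-0.114571)·(6.419518 - 4.510000)/(-0.114571 - (-3.139589)) = 6.491840; f(z_3) = 0.028984
z_4 = 6.491840 - (0.028984)·(6.491840 - 6.419518)/(0.028984 - (-0.114571)) = 6.477238; f(z_4) = 0.000075

6.47724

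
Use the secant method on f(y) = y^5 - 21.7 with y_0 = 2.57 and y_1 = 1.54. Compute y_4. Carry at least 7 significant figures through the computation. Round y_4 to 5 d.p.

Secant update: y_(k+1) = y_k − f(y_k)·(y_k − y_(k-1))/(f(y_k) − f(y_(k-1))).
f(y_0) = 90.415489, f(y_1) = -13.038291
y_2 = 1.540000 - (-13.038291)·(1.540000 - 2.570000)/(-13.038291 - (90.415489)) = 1.669811; f(y_2) = -8.718150
y_3 = 1.669811 - (-8.718150)·(1.669811 - 1.540000)/(-8.718150 - (-13.038291)) = 1.931773; f(y_3) = 5.201730
y_4 = 1.931773 - (5.201730)·(1.931773 - 1.669811)/(5.201730 - (-8.718150)) = 1.833880; f(y_4) = -0.957807

1.83388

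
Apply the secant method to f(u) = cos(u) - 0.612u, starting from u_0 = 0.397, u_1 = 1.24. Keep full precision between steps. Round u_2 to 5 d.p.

0.91132

f(u_0) = 0.679261, f(u_1) = -0.434084
u_2 = 1.240000 - (-0.434084)·(1.240000 - 0.397000)/(-0.434084 - (0.679261)) = 0.911321; f(u_2) = 0.054973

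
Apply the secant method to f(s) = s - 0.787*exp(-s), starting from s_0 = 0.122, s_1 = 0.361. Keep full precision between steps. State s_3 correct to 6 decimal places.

0.484536

Secant update: s_(k+1) = s_k − f(s_k)·(s_k − s_(k-1))/(f(s_k) − f(s_(k-1))).
f(s_0) = -0.574612, f(s_1) = -0.187522
s_2 = 0.361000 - (-0.187522)·(0.361000 - 0.122000)/(-0.187522 - (-0.574612)) = 0.476782; f(s_2) = -0.011771
s_3 = 0.476782 - (-0.011771)·(0.476782 - 0.361000)/(-0.011771 - (-0.187522)) = 0.484536; f(s_3) = -0.000243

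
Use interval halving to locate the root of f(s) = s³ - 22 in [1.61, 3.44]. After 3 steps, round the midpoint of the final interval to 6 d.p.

2.868125

f(1.610000) = -17.826719, f(3.440000) = 18.707584 (opposite signs)
step 1: m = 2.525000, f(m) = -5.901547 < 0 → root in [2.525000, 3.440000]
step 2: m = 2.982500, f(m) = 4.530251 > 0 → root in [2.525000, 2.982500]
step 3: m = 2.753750, f(m) = -1.117931 < 0 → root in [2.753750, 2.982500]
Midpoint of [2.753750, 2.982500] = 2.868125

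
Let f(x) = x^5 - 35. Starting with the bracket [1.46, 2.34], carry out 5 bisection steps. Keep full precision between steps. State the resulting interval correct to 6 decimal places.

[2.010000, 2.037500]

f(1.460000) = -28.366171, f(2.340000) = 35.158337 (opposite signs)
step 1: m = 1.900000, f(m) = -10.239010 < 0 → root in [1.900000, 2.340000]
step 2: m = 2.120000, f(m) = 7.823218 > 0 → root in [1.900000, 2.120000]
step 3: m = 2.010000, f(m) = -2.191960 < 0 → root in [2.010000, 2.120000]
step 4: m = 2.065000, f(m) = 2.549165 > 0 → root in [2.010000, 2.065000]
step 5: m = 2.037500, f(m) = 0.114629 > 0 → root in [2.010000, 2.037500]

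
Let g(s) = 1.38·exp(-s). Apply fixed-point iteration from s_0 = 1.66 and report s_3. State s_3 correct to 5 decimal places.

0.47739

s_1 = g(1.660000) = 0.262392
s_2 = g(0.262392) = 1.061509
s_3 = g(1.061509) = 0.477388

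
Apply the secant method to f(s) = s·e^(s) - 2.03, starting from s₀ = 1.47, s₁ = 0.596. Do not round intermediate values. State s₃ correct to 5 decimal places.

0.88408

Secant update: s_(k+1) = s_k − f(s_k)·(s_k − s_(k-1))/(f(s_k) − f(s_(k-1))).
f(s_0) = 4.363376, f(s_1) = -0.948352
s_2 = 0.596000 - (-0.948352)·(0.596000 - 1.470000)/(-0.948352 - (4.363376)) = 0.752043; f(s_2) = -0.434668
s_3 = 0.752043 - (-0.434668)·(0.752043 - 0.596000)/(-0.434668 - (-0.948352)) = 0.884083; f(s_3) = 0.110158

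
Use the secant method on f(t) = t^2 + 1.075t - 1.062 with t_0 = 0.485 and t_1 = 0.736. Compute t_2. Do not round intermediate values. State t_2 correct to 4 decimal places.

f(t_0) = -0.305400, f(t_1) = 0.270896
t_2 = 0.736000 - (0.270896)·(0.736000 - 0.485000)/(0.270896 - (-0.305400)) = 0.618014; f(t_2) = -0.015694

0.6180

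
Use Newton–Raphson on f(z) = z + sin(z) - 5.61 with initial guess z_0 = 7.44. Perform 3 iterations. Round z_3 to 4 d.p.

5.9435

Newton update: z ← z − f(z)/f'(z).
f'(z) = 1 + cos(z)
z_0 = 7.440000: f = 2.745526, f' = 1.402258 → z_1 = 7.440000 - (2.745526)/(1.402258) = 5.482067
z_1 = 5.482067: f = -0.846067, f' = 1.695904 → z_2 = 5.482067 - (-0.846067)/(1.695904) = 5.980956
z_2 = 5.980956: f = 0.073307, f' = 1.954675 → z_3 = 5.980956 - (0.073307)/(1.954675) = 5.943453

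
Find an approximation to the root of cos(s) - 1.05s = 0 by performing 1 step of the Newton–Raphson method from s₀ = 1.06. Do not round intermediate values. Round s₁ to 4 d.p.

Newton update: s ← s − f(s)/f'(s).
f'(s) = -sin(s) - 1.05
s_0 = 1.060000: f = -0.624128, f' = -1.922355 → s_1 = 1.060000 - (-0.624128)/(-1.922355) = 0.735332

0.7353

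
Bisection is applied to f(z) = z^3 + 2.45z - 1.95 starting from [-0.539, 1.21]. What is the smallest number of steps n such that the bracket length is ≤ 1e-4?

15

Initial width b − a = 1.21 − -0.539 = 1.749000.
After n steps the width is (b−a)/2^n; need (b−a)/2^n ≤ 1e-4.
So n ≥ log₂(1.749000/1e-4) = log₂(17490.0000) ≈ 14.0942.
Hence n = 15.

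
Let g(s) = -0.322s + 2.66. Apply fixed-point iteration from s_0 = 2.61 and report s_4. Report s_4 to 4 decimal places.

2.0185

s_1 = g(2.610000) = 1.819580
s_2 = g(1.819580) = 2.074095
s_3 = g(2.074095) = 1.992141
s_4 = g(1.992141) = 2.018530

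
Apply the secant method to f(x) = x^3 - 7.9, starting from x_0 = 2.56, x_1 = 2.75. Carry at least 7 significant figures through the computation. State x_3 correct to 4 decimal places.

2.0347

Secant update: x_(k+1) = x_k − f(x_k)·(x_k − x_(k-1))/(f(x_k) − f(x_(k-1))).
f(x_0) = 8.877216, f(x_1) = 12.896875
x_2 = 2.750000 - (12.896875)·(2.750000 - 2.560000)/(12.896875 - (8.877216)) = 2.140394; f(x_2) = 1.905765
x_3 = 2.140394 - (1.905765)·(2.140394 - 2.750000)/(1.905765 - (12.896875)) = 2.034694; f(x_3) = 0.523593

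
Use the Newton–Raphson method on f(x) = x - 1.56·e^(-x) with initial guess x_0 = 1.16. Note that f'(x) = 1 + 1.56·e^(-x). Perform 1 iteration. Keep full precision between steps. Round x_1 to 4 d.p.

0.7094

x_0 = 1.160000: f = 0.670962, f' = 1.489038 → x_1 = 1.160000 - (0.670962)/(1.489038) = 0.709399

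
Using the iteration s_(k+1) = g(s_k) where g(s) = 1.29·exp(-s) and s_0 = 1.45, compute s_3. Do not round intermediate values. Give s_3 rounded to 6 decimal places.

s_1 = g(1.450000) = 0.302596
s_2 = g(0.302596) = 0.953178
s_3 = g(0.953178) = 0.497313

0.497313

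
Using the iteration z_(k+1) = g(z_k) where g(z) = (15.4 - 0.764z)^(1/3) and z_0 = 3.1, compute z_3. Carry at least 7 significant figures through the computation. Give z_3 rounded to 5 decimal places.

z_1 = g(3.100000) = 2.353238
z_2 = g(2.353238) = 2.387091
z_3 = g(2.387091) = 2.385577

2.38558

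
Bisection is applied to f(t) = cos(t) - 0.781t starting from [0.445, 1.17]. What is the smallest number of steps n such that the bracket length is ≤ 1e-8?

Initial width b − a = 1.17 − 0.445 = 0.725000.
After n steps the width is (b−a)/2^n; need (b−a)/2^n ≤ 1e-8.
So n ≥ log₂(0.725000/1e-8) = log₂(72500000.0000) ≈ 26.1115.
Hence n = 27.

27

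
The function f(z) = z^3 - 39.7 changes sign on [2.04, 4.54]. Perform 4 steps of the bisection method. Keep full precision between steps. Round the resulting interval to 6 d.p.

[3.290000, 3.446250]

f(2.040000) = -31.210336, f(4.540000) = 53.876664 (opposite signs)
step 1: m = 3.290000, f(m) = -4.088711 < 0 → root in [3.290000, 4.540000]
step 2: m = 3.915000, f(m) = 20.306086 > 0 → root in [3.290000, 3.915000]
step 3: m = 3.602500, f(m) = 7.053268 > 0 → root in [3.290000, 3.602500]
step 4: m = 3.446250, f(m) = 1.229867 > 0 → root in [3.290000, 3.446250]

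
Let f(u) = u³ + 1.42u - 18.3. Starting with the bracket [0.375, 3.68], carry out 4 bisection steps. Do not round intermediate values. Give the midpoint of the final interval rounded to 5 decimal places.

f(0.375000) = -17.714766, f(3.680000) = 36.761632 (opposite signs)
step 1: m = 2.027500, f(m) = -7.086392 < 0 → root in [2.027500, 3.680000]
step 2: m = 2.853750, f(m) = 8.992948 > 0 → root in [2.027500, 2.853750]
step 3: m = 2.440625, f(m) = -0.296363 < 0 → root in [2.440625, 2.853750]
step 4: m = 2.647187, f(m) = 4.009442 > 0 → root in [2.440625, 2.647187]
Midpoint of [2.440625, 2.647187] = 2.543906

2.54391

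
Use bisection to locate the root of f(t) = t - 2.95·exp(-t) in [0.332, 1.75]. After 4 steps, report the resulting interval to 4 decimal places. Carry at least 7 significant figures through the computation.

f(0.332000) = -1.784588, f(1.750000) = 1.237367 (opposite signs)
step 1: m = 1.041000, f(m) = -0.000649 < 0 → root in [1.041000, 1.750000]
step 2: m = 1.395500, f(m) = 0.664758 > 0 → root in [1.041000, 1.395500]
step 3: m = 1.218250, f(m) = 0.345796 > 0 → root in [1.041000, 1.218250]
step 4: m = 1.129625, f(m) = 0.176319 > 0 → root in [1.041000, 1.129625]

[1.0410, 1.1296]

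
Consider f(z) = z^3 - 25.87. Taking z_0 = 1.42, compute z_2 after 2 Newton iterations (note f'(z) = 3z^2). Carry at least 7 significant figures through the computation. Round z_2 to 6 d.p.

3.798252

z_0 = 1.420000: f = -23.006712, f' = 6.049200 → z_1 = 1.420000 - (-23.006712)/(6.049200) = 5.223265
z_1 = 5.223265: f = 116.633731, f' = 81.847499 → z_2 = 5.223265 - (116.633731)/(81.847499) = 3.798252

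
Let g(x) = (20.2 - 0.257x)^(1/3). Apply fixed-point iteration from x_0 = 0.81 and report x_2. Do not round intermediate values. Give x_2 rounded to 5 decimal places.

x_1 = g(0.810000) = 2.714048
x_2 = g(2.714048) = 2.691721

2.69172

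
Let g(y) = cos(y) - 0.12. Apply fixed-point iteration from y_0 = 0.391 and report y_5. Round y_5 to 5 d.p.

y_1 = g(0.391000) = 0.804528
y_2 = g(0.804528) = 0.573451
y_3 = g(0.573451) = 0.720034
y_4 = g(0.720034) = 0.631784
y_5 = g(0.631784) = 0.686975

0.68698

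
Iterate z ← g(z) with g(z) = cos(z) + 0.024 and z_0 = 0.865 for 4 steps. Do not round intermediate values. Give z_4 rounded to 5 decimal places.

0.77827

z_1 = g(0.865000) = 0.672640
z_2 = g(0.672640) = 0.806179
z_3 = g(0.806179) = 0.716261
z_4 = g(0.716261) = 0.778266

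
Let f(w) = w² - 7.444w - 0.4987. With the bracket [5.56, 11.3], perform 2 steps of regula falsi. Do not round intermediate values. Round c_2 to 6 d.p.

7.229276

f(5.560000) = -10.973740, f(11.300000) = 43.074100
step 1: c = 6.725435, f(c) = -5.331360 < 0 → new bracket [6.725435, 11.300000]
step 2: c = 7.229276, f(c) = -2.050997 < 0 → new bracket [7.229276, 11.300000]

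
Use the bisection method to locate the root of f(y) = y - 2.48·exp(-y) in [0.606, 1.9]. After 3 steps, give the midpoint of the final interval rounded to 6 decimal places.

1.010375

f(0.606000) = -0.746911, f(1.900000) = 1.529070 (opposite signs)
step 1: m = 1.253000, f(m) = 0.544597 > 0 → root in [0.606000, 1.253000]
step 2: m = 0.929500, f(m) = -0.049483 < 0 → root in [0.929500, 1.253000]
step 3: m = 1.091250, f(m) = 0.258475 > 0 → root in [0.929500, 1.091250]
Midpoint of [0.929500, 1.091250] = 1.010375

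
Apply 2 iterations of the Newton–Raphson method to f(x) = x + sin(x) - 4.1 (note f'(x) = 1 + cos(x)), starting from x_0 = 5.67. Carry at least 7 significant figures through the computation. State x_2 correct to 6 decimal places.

5.047148

x_0 = 5.670000: f = 0.994525, f' = 1.817819 → x_1 = 5.670000 - (0.994525)/(1.817819) = 5.122902
x_1 = 5.122902: f = 0.105986, f' = 1.399080 → x_2 = 5.122902 - (0.105986)/(1.399080) = 5.047148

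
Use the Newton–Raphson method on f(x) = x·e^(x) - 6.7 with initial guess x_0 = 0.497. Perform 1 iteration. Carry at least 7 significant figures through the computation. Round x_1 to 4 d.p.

2.8878

f'(x) = (x + 1)·e^(x)
x_0 = 0.497000: f = -5.883040, f' = 2.460742 → x_1 = 0.497000 - (-5.883040)/(2.460742) = 2.887758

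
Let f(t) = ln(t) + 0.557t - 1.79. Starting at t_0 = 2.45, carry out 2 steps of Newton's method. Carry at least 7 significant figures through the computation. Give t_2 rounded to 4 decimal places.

1.9838

Newton update: t ← t − f(t)/f'(t).
f'(t) = 1/t + 0.557
t_0 = 2.450000: f = 0.470738, f' = 0.965163 → t_1 = 2.450000 - (0.470738)/(0.965163) = 1.962271
t_1 = 1.962271: f = -0.022912, f' = 1.066614 → t_2 = 1.962271 - (-0.022912)/(1.066614) = 1.983753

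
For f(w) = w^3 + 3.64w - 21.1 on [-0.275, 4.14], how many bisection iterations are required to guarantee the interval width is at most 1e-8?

29

Initial width b − a = 4.14 − -0.275 = 4.415000.
After n steps the width is (b−a)/2^n; need (b−a)/2^n ≤ 1e-8.
So n ≥ log₂(4.415000/1e-8) = log₂(441500000.0000) ≈ 28.7178.
Hence n = 29.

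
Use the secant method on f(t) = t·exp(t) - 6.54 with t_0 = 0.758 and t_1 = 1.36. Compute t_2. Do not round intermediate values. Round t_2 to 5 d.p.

1.56297

f(t_0) = -4.922425, f(t_1) = -1.241177
t_2 = 1.360000 - (-1.241177)·(1.360000 - 0.758000)/(-1.241177 - (-4.922425)) = 1.562972; f(t_2) = 0.920037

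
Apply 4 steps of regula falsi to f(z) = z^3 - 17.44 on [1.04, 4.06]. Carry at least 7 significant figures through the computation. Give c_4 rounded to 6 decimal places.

2.528059

f(1.040000) = -16.315136, f(4.060000) = 49.483416
step 1: c = 1.788827, f(c) = -11.715932 < 0 → new bracket [1.788827, 4.060000]
step 2: c = 2.223617, f(c) = -6.445380 < 0 → new bracket [2.223617, 4.060000]
step 3: c = 2.435247, f(c) = -2.997944 < 0 → new bracket [2.435247, 4.060000]
step 4: c = 2.528059, f(c) = -1.282961 < 0 → new bracket [2.528059, 4.060000]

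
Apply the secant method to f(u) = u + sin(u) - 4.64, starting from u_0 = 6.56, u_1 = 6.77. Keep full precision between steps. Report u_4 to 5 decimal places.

5.40780

f(u_0) = 2.193293, f(u_1) = 2.597813
u_2 = 6.770000 - (2.597813)·(6.770000 - 6.560000)/(2.597813 - (2.193293)) = 5.421388; f(u_2) = 0.022373
u_3 = 5.421388 - (0.022373)·(5.421388 - 6.770000)/(0.022373 - (2.597813)) = 5.409672; f(u_3) = 0.003082
u_4 = 5.409672 - (0.003082)·(5.409672 - 5.421388)/(0.003082 - (0.022373)) = 5.407800; f(u_4) = 0.000010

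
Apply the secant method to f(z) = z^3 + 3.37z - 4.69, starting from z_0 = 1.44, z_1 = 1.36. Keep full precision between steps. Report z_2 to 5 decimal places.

f(z_0) = 3.148784, f(z_1) = 2.408656
z_2 = 1.360000 - (2.408656)·(1.360000 - 1.440000)/(2.408656 - (3.148784)) = 1.099650; f(z_2) = 0.345549

1.09965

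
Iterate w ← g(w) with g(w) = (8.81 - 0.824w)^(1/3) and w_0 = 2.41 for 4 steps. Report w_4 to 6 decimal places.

w_1 = g(2.410000) = 1.896778
w_2 = g(1.896778) = 1.935176
w_3 = g(1.935176) = 1.932356
w_4 = g(1.932356) = 1.932563

1.932563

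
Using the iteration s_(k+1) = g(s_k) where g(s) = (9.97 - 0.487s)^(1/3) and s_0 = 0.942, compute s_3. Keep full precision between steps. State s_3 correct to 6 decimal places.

2.076945

s_1 = g(0.942000) = 2.118747
s_2 = g(2.118747) = 2.075309
s_3 = g(2.075309) = 2.076945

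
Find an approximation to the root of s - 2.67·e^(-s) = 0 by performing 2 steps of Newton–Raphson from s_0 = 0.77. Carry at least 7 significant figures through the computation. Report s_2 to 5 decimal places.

f'(s) = 1 + 2.67·e^(-s)
s_0 = 0.770000: f = -0.466245, f' = 2.236245 → s_1 = 0.770000 - (-0.466245)/(2.236245) = 0.978495
s_1 = 0.978495: f = -0.025096, f' = 2.003590 → s_2 = 0.978495 - (-0.025096)/(2.003590) = 0.991020

0.99102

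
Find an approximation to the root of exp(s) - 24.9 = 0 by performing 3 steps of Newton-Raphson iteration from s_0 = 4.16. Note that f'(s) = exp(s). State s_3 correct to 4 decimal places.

3.2161

s_0 = 4.160000: f = 39.171523, f' = 64.071523 → s_1 = 4.160000 - (39.171523)/(64.071523) = 3.548628
s_1 = 3.548628: f = 9.865593, f' = 34.765593 → s_2 = 3.548628 - (9.865593)/(34.765593) = 3.264854
s_2 = 3.264854: f = 1.276278, f' = 26.176278 → s_3 = 3.264854 - (1.276278)/(26.176278) = 3.216097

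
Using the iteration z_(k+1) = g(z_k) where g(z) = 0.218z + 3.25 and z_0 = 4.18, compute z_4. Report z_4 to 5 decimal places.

z_1 = g(4.180000) = 4.161240
z_2 = g(4.161240) = 4.157150
z_3 = g(4.157150) = 4.156259
z_4 = g(4.156259) = 4.156064

4.15606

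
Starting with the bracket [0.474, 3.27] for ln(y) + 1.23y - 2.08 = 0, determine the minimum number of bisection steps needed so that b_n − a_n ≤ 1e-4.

Initial width b − a = 3.27 − 0.474 = 2.796000.
After n steps the width is (b−a)/2^n; need (b−a)/2^n ≤ 1e-4.
So n ≥ log₂(2.796000/1e-4) = log₂(27960.0000) ≈ 14.7711.
Hence n = 15.

15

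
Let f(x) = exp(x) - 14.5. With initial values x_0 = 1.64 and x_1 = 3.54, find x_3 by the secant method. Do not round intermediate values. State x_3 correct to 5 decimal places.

f(x_0) = -9.344830, f(x_1) = 19.966919
x_2 = 3.540000 - (19.966919)·(3.540000 - 1.640000)/(19.966919 - (-9.344830)) = 2.245736; f(x_2) = -5.052635
x_3 = 2.245736 - (-5.052635)·(2.245736 - 3.540000)/(-5.052635 - (19.966919)) = 2.507109; f(x_3) = -2.230590

2.50711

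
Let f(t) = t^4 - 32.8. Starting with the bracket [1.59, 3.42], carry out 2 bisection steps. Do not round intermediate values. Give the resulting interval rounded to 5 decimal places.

[2.04750, 2.50500]

f(1.590000) = -26.408710, f(3.420000) = 104.005773 (opposite signs)
step 1: m = 2.505000, f(m) = 6.575939 > 0 → root in [1.590000, 2.505000]
step 2: m = 2.047500, f(m) = -15.224988 < 0 → root in [2.047500, 2.505000]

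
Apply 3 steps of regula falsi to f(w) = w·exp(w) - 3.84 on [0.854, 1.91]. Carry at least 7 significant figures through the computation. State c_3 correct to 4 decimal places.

f(0.854000) = -1.833933, f(1.910000) = 9.058400
step 1: c = 1.031798, f(c) = -0.944665 < 0 → new bracket [1.031798, 1.910000]
step 2: c = 1.114733, f(c) = -0.441452 < 0 → new bracket [1.114733, 1.910000]
step 3: c = 1.151689, f(c) = -0.196597 < 0 → new bracket [1.151689, 1.910000]

1.1517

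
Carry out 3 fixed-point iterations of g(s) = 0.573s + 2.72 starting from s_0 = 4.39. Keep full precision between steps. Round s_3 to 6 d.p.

s_1 = g(4.390000) = 5.235470
s_2 = g(5.235470) = 5.719924
s_3 = g(5.719924) = 5.997517

5.997517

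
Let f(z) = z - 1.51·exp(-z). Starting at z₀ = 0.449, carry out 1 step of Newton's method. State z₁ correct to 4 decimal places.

Newton update: z ← z − f(z)/f'(z).
f'(z) = 1 + 1.51·exp(-z)
z_0 = 0.449000: f = -0.514782, f' = 1.963782 → z_1 = 0.449000 - (-0.514782)/(1.963782) = 0.711138

0.7111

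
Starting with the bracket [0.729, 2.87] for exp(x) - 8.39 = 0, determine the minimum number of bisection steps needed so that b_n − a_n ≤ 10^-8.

28

Initial width b − a = 2.87 − 0.729 = 2.141000.
After n steps the width is (b−a)/2^n; need (b−a)/2^n ≤ 10^-8.
So n ≥ log₂(2.141000/10^-8) = log₂(214100000.0000) ≈ 27.6737.
Hence n = 28.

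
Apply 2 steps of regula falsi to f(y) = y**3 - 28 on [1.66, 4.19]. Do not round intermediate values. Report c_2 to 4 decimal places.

2.8678

False-position update: c = (a·f(b) − b·f(a))/(f(b) − f(a)); replace the endpoint whose sign matches f(c).
f(1.660000) = -23.425704, f(4.190000) = 45.560059
step 1: c = 2.519120, f(c) = -12.013756 < 0 → new bracket [2.519120, 4.190000]
step 2: c = 2.867777, f(c) = -4.414978 < 0 → new bracket [2.867777, 4.190000]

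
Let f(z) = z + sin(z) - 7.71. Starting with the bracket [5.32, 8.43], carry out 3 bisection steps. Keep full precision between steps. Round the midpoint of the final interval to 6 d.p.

7.069375

f(5.320000) = -3.211014, f(8.430000) = 1.558638 (opposite signs)
step 1: m = 6.875000, f(m) = -0.277132 < 0 → root in [6.875000, 8.430000]
step 2: m = 7.652500, f(m) = 0.922271 > 0 → root in [6.875000, 7.652500]
step 3: m = 7.263750, f(m) = 0.384562 > 0 → root in [6.875000, 7.263750]
Midpoint of [6.875000, 7.263750] = 7.069375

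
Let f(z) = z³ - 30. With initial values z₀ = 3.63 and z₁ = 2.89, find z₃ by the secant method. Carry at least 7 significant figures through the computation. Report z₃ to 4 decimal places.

Secant update: z_(k+1) = z_k − f(z_k)·(z_k − z_(k-1))/(f(z_k) − f(z_(k-1))).
f(z_0) = 17.832147, f(z_1) = -5.862431
z_2 = 2.890000 - (-5.862431)·(2.890000 - 3.630000)/(-5.862431 - (17.832147)) = 3.073088; f(z_2) = -0.978150
z_3 = 3.073088 - (-0.978150)·(3.073088 - 2.890000)/(-0.978150 - (-5.862431)) = 3.109754; f(z_3) = 0.073105

3.1098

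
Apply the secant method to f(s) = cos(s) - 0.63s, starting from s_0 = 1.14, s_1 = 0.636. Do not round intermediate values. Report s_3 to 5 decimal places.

f(s_0) = -0.300605, f(s_1) = 0.403798
s_2 = 0.636000 - (0.403798)·(0.636000 - 1.140000)/(0.403798 - (-0.300605)) = 0.924917; f(s_2) = 0.019203
s_3 = 0.924917 - (0.019203)·(0.924917 - 0.636000)/(0.019203 - (0.403798)) = 0.939343; f(s_3) = -0.001467

0.93934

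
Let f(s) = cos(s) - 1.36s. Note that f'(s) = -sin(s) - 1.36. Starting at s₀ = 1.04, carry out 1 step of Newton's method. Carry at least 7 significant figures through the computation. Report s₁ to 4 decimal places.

s_0 = 1.040000: f = -0.908180, f' = -2.222404 → s_1 = 1.040000 - (-0.908180)/(-2.222404) = 0.631353

0.6314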